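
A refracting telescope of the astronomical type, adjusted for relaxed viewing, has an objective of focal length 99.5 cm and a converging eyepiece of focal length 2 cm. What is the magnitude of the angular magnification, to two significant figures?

50

|M| = f_obj/|f_eye| = 99.5/2 = 49.750.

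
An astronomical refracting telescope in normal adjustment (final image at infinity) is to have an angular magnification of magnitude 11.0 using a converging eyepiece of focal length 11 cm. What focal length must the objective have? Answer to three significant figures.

|M| = f_obj/|f_eye|, so f_obj = |M| x |f_eye| = 11.0 x 11 = 121.000 cm.

121 cm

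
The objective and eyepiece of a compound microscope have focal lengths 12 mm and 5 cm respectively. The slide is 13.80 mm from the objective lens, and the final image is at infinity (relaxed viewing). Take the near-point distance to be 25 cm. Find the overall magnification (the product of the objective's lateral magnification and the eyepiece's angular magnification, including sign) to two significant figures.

-33

Convert to cm: f_obj = 12 mm = 1.2 cm; d_o = 13.80 mm = 1.38 cm.
Objective: 1/d_i = 1/f_obj - 1/d_o = 1/1.2 - 1/1.38 = 0.10870 cm^-1, so d_i = 9.200 cm.
m_obj = -d_i/d_o = -9.200/1.38 = -6.667.
Eyepiece angular magnification (image at infinity): M_eye = D/f_e = 25/5 = 5.000.
Overall M = m_obj x M_eye = (-6.667)(5.000) = -33.33.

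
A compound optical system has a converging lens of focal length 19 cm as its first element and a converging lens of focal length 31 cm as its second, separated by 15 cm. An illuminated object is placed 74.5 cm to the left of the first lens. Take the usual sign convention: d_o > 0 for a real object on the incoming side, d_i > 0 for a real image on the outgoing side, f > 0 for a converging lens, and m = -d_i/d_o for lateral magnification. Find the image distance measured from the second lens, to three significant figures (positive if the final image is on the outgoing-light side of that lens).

7.85 cm

Applying the thin-lens equation to the first lens, 1/19 = 1/74.5 + 1/d_i1, which gives d_i1 = 25.505 cm.
Since 25.505 cm > 15 cm, the first image lies past the second lens and serves as a virtual object: d_o2 = L - d_i1 = -10.505 cm.
Applying the thin-lens equation again with f_2 = 31 cm and d_o2 = -10.505 cm gives d_i2 = 7.846 cm.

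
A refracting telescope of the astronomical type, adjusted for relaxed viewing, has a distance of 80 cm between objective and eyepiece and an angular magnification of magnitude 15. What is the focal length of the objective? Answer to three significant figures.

In normal adjustment the tube length equals f_obj + f_eye and |M| = f_obj/f_eye.
So f_obj = 15 f_eye and 15 f_eye + f_eye = 80 cm, giving f_eye = 80/16 = 5.000 cm and f_obj = 75.000 cm.

75.0 cm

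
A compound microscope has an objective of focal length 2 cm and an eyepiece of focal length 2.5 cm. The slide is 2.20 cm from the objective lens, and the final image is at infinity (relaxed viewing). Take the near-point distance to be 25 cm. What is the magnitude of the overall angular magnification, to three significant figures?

Objective: 1/d_i = 1/f_obj - 1/d_o = 1/2 - 1/2.20 = 0.04545 cm^-1, so d_i = 22.000 cm.
m_obj = -d_i/d_o = -22.000/2.20 = -10.000.
Eyepiece angular magnification (image at infinity): M_eye = D/f_e = 25/2.5 = 10.000.
Overall M = m_obj x M_eye = (-10.000)(10.000) = -100.00.
|M| = 100.00.

100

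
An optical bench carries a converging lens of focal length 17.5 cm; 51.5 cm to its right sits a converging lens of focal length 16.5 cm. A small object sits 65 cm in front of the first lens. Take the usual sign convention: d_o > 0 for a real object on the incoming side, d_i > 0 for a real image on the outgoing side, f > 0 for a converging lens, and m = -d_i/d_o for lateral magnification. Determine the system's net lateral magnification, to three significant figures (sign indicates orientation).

Lens 1: 1/d_i1 = 1/f_1 - 1/d_o1 = 1/17.5 - 1/65 = 0.04176 cm^-1, so d_i1 = 23.947 cm.
m_1 = -(23.947)/65 = -0.3684.
That image sits 27.553 cm in front of the second lens, so d_o2 = 27.553 cm.
Lens 2: 1/d_i2 = 1/f_2 - 1/d_o2 = 1/16.5 - 1/(27.553) = 0.02431 cm^-1, so d_i2 = 41.132 cm.
m_2 = -(41.132)/(27.553) = -1.4929.
Overall magnification: m = m_1 m_2 = 0.5500.

0.550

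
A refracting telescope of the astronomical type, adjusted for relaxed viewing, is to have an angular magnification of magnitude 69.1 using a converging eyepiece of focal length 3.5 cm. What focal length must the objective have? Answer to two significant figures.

|M| = f_obj/|f_eye|, so f_obj = |M| x |f_eye| = 69.1 x 3.5 = 241.850 cm.

240 cm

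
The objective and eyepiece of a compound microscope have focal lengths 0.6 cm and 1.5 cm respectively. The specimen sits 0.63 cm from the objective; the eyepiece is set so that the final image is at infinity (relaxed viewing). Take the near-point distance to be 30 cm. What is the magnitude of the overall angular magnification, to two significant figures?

Objective: 1/d_i = 1/f_obj - 1/d_o = 1/0.6 - 1/0.63 = 0.07937 cm^-1, so d_i = 12.600 cm.
m_obj = -d_i/d_o = -12.600/0.63 = -20.000.
Eyepiece angular magnification (image at infinity): M_eye = D/f_e = 30/1.5 = 20.000.
Overall M = m_obj x M_eye = (-20.000)(20.000) = -400.00.
|M| = 400.00.

400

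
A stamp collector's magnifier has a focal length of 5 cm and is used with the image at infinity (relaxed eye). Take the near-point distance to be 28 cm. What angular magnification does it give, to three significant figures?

M = D/f = 28/5 = 5.600.

5.60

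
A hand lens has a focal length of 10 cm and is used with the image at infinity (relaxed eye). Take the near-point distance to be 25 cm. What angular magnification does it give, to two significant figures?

2.5

M = D/f = 25/10 = 2.500.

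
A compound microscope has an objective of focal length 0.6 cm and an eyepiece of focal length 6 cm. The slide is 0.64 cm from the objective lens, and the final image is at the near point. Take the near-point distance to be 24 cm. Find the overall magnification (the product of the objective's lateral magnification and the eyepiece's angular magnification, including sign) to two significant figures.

Objective: 1/d_i = 1/f_obj - 1/d_o = 1/0.6 - 1/0.64 = 0.10417 cm^-1, so d_i = 9.600 cm.
m_obj = -d_i/d_o = -9.600/0.64 = -15.000.
Eyepiece angular magnification (image at near point): M_eye = 1 + D/f_e = 1 + 24/6 = 5.000.
Overall M = m_obj x M_eye = (-15.000)(5.000) = -75.00.

-75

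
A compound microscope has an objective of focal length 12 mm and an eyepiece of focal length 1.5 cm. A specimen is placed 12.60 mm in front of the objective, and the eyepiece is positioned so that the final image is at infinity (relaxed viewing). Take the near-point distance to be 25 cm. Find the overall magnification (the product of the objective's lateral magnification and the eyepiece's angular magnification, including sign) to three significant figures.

Convert to cm: f_obj = 12 mm = 1.2 cm; d_o = 12.60 mm = 1.26 cm.
Objective: 1/d_i = 1/f_obj - 1/d_o = 1/1.2 - 1/1.26 = 0.03968 cm^-1, so d_i = 25.200 cm.
m_obj = -d_i/d_o = -25.200/1.26 = -20.000.
Eyepiece angular magnification (image at infinity): M_eye = D/f_e = 25/1.5 = 16.667.
Overall M = m_obj x M_eye = (-20.000)(16.667) = -333.33.

-333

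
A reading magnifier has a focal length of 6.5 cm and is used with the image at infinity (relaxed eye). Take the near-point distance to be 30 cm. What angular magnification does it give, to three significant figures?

4.62

M = D/f = 30/6.5 = 4.615.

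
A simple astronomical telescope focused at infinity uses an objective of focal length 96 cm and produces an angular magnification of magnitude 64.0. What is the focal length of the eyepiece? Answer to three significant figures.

|M| = f_obj/f_eye, so f_eye = f_obj/|M| = 96/64.0 = 1.500 cm.

1.50 cm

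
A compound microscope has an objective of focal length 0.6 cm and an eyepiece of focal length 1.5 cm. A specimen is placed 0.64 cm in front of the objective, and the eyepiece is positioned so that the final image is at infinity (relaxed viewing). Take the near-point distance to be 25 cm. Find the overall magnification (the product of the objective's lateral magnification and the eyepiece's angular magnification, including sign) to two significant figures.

Objective: 1/d_i = 1/f_obj - 1/d_o = 1/0.6 - 1/0.64 = 0.10417 cm^-1, so d_i = 9.600 cm.
m_obj = -d_i/d_o = -9.600/0.64 = -15.000.
Eyepiece angular magnification (image at infinity): M_eye = D/f_e = 25/1.5 = 16.667.
Overall M = m_obj x M_eye = (-15.000)(16.667) = -250.00.

-250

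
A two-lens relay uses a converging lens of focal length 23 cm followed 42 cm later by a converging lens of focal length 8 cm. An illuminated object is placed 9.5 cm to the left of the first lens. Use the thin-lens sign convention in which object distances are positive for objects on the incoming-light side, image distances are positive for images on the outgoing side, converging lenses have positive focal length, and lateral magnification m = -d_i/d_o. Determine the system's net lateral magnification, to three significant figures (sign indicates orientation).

Lens 1: 1/d_i1 = 1/f_1 - 1/d_o1 = 1/23 - 1/9.5 = -0.06178 cm^-1, so d_i1 = -16.185 cm.
m_1 = -(-16.185)/9.5 = 1.7037.
The intermediate image is virtual, 16.185 cm to the left of lens 1, so d_o2 = L - d_i1 = 42 - (-16.185) = 58.185 cm.
Lens 2: 1/d_i2 = 1/f_2 - 1/d_o2 = 1/8 - 1/(58.185) = 0.10781 cm^-1, so d_i2 = 9.275 cm.
m_2 = -(9.275)/(58.185) = -0.1594.
Total m = m_1 x m_2 = (1.7037)(-0.1594) = -0.2716.

-0.272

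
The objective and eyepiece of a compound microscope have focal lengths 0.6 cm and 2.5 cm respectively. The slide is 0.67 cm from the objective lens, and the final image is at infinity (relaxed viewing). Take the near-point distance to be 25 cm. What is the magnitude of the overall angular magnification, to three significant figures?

Objective: 1/d_i = 1/f_obj - 1/d_o = 1/0.6 - 1/0.67 = 0.17413 cm^-1, so d_i = 5.743 cm.
m_obj = -d_i/d_o = -5.743/0.67 = -8.571.
Eyepiece angular magnification (image at infinity): M_eye = D/f_e = 25/2.5 = 10.000.
Overall M = m_obj x M_eye = (-8.571)(10.000) = -85.71.
|M| = 85.71.

85.7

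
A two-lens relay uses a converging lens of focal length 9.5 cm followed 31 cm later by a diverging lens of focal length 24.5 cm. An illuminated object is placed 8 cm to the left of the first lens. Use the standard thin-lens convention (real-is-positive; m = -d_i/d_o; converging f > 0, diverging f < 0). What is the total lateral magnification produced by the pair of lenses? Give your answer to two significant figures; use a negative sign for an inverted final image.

1.5

Lens 1: 1/d_i1 = 1/f_1 - 1/d_o1 = 1/9.5 - 1/8 = -0.01974 cm^-1, so d_i1 = -50.667 cm.
m_1 = -(-50.667)/8 = 6.3333.
The intermediate image is virtual, 50.667 cm to the left of lens 1, so d_o2 = L - d_i1 = 31 - (-50.667) = 81.667 cm.
Lens 2: 1/d_i2 = 1/f_2 - 1/d_o2 = 1/(-24.5) - 1/(81.667) = -0.05306 cm^-1, so d_i2 = -18.846 cm.
m_2 = -(-18.846)/(81.667) = 0.2308.
Overall magnification: m = m_1 m_2 = 1.4615.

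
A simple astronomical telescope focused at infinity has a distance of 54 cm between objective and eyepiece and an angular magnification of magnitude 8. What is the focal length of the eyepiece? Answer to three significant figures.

In normal adjustment the tube length equals f_obj + f_eye and |M| = f_obj/f_eye.
So f_obj = 8 f_eye and 8 f_eye + f_eye = 54 cm, giving f_eye = 54/9 = 6.000 cm and f_obj = 48.000 cm.

6.00 cm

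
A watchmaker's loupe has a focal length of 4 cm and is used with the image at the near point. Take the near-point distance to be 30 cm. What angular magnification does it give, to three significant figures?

M = 1 + D/f = 1 + 30/4 = 8.500.

8.50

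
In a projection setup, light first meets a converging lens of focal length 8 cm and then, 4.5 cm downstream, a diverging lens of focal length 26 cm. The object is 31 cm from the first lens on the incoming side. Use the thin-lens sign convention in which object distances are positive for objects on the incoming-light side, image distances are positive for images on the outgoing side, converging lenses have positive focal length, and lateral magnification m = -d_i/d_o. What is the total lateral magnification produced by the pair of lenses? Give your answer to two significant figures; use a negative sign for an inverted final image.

-0.46

Lens 1: 1/d_i1 = 1/f_1 - 1/d_o1 = 1/8 - 1/31 = 0.09274 cm^-1, so d_i1 = 10.783 cm.
m_1 = -(10.783)/31 = -0.3478.
This image would form 10.783 cm past lens 1, i.e. 6.283 cm beyond lens 2, so it is a virtual object for lens 2: d_o2 = 4.5 - 10.783 = -6.283 cm.
Lens 2: 1/d_i2 = 1/f_2 - 1/d_o2 = 1/(-26) - 1/(-6.283) = 0.12071 cm^-1, so d_i2 = 8.284 cm.
m_2 = -(8.284)/(-6.283) = 1.3186.
Overall magnification: m = m_1 m_2 = -0.4587.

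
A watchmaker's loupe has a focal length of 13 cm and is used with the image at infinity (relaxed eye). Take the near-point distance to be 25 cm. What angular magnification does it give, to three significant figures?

M = D/f = 25/13 = 1.923.

1.92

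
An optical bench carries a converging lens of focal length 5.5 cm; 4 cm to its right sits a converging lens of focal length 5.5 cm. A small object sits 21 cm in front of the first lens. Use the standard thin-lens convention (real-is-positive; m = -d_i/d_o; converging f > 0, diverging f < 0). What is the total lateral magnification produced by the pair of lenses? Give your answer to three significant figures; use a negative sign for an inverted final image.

-0.218

First lens: d_i1 = 1/(1/5.5 - 1/21) = 7.452 cm.
m_1 = -(7.452)/21 = -0.3548.
This image would form 7.452 cm past lens 1, i.e. 3.452 cm beyond lens 2, so it is a virtual object for lens 2: d_o2 = 4 - 7.452 = -3.452 cm.
Second lens: d_i2 = 1/(1/5.5 - 1/(-3.452)) = 2.121 cm.
m_2 = -(2.121)/(-3.452) = 0.6144.
The system's lateral magnification is m_1 m_2 = (-0.3548)(0.6144) = -0.2180.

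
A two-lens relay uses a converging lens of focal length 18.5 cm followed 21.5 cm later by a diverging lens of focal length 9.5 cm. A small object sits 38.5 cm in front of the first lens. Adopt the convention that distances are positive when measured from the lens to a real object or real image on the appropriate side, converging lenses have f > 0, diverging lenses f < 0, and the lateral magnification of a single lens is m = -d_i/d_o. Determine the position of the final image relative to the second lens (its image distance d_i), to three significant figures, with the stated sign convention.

First lens: d_i1 = 1/(1/18.5 - 1/38.5) = 35.612 cm.
Since 35.612 cm > 21.5 cm, the first image lies past the second lens and serves as a virtual object: d_o2 = L - d_i1 = -14.112 cm.
Second lens: d_i2 = 1/(1/(-9.5) - 1/(-14.112)) = -29.066 cm.

-29.1 cm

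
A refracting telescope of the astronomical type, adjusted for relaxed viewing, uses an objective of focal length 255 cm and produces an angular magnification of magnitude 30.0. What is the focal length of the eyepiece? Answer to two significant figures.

8.5 cm

|M| = f_obj/f_eye, so f_eye = f_obj/|M| = 255/30.0 = 8.500 cm.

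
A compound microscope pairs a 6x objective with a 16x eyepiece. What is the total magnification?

96

The overall magnification of a compound microscope is the product of the objective and eyepiece magnifications:
M = M_obj x M_eye = 6 x 16 = 96.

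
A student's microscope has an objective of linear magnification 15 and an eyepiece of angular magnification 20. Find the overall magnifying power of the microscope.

300

The overall magnification of a compound microscope is the product of the objective and eyepiece magnifications:
M = M_obj x M_eye = 15 x 20 = 300.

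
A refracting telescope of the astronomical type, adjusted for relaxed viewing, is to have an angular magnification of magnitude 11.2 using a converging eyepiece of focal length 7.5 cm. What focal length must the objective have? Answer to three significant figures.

84.0 cm

|M| = f_obj/|f_eye|, so f_obj = |M| x |f_eye| = 11.2 x 7.5 = 84.000 cm.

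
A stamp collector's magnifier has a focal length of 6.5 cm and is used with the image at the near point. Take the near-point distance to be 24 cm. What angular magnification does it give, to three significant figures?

4.69

M = 1 + D/f = 1 + 24/6.5 = 4.692.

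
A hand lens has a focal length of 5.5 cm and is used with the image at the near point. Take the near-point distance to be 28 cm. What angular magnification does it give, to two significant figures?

6.1

M = 1 + D/f = 1 + 28/5.5 = 6.091.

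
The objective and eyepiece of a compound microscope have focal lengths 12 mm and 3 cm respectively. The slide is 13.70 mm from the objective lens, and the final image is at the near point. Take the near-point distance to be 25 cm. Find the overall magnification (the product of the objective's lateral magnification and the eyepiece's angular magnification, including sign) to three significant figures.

Convert to cm: f_obj = 12 mm = 1.2 cm; d_o = 13.70 mm = 1.37 cm.
Objective: 1/d_i = 1/f_obj - 1/d_o = 1/1.2 - 1/1.37 = 0.10341 cm^-1, so d_i = 9.671 cm.
m_obj = -d_i/d_o = -9.671/1.37 = -7.059.
Eyepiece angular magnification (image at near point): M_eye = 1 + D/f_e = 1 + 25/3 = 9.333.
Overall M = m_obj x M_eye = (-7.059)(9.333) = -65.88.

-65.9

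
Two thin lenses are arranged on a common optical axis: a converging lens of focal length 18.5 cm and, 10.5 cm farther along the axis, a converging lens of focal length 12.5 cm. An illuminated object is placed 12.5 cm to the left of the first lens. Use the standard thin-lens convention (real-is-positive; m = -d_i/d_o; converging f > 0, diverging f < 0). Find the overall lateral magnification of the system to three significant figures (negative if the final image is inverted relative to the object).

-1.05

Lens 1: 1/d_i1 = 1/f_1 - 1/d_o1 = 1/18.5 - 1/12.5 = -0.02595 cm^-1, so d_i1 = -38.542 cm.
m_1 = -(-38.542)/12.5 = 3.0833.
The intermediate image is virtual, 38.542 cm to the left of lens 1, so d_o2 = L - d_i1 = 10.5 - (-38.542) = 49.042 cm.
Lens 2: 1/d_i2 = 1/f_2 - 1/d_o2 = 1/12.5 - 1/(49.042) = 0.05961 cm^-1, so d_i2 = 16.776 cm.
m_2 = -(16.776)/(49.042) = -0.3421.
Total m = m_1 x m_2 = (3.0833)(-0.3421) = -1.0547.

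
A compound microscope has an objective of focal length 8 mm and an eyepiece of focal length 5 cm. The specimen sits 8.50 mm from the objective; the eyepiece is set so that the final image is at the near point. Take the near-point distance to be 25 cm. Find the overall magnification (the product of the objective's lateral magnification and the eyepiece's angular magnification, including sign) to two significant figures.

Convert to cm: f_obj = 8 mm = 0.8 cm; d_o = 8.50 mm = 0.85 cm.
Objective: 1/d_i = 1/f_obj - 1/d_o = 1/0.8 - 1/0.85 = 0.07353 cm^-1, so d_i = 13.600 cm.
m_obj = -d_i/d_o = -13.600/0.85 = -16.000.
Eyepiece angular magnification (image at near point): M_eye = 1 + D/f_e = 1 + 25/5 = 6.000.
Overall M = m_obj x M_eye = (-16.000)(6.000) = -96.00.

-96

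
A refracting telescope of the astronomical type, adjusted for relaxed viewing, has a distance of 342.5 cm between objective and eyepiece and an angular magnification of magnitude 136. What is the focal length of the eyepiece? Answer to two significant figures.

In normal adjustment the tube length equals f_obj + f_eye and |M| = f_obj/f_eye.
So f_obj = 136 f_eye and 136 f_eye + f_eye = 342.5 cm, giving f_eye = 342.5/137 = 2.500 cm and f_obj = 340.000 cm.

2.5 cm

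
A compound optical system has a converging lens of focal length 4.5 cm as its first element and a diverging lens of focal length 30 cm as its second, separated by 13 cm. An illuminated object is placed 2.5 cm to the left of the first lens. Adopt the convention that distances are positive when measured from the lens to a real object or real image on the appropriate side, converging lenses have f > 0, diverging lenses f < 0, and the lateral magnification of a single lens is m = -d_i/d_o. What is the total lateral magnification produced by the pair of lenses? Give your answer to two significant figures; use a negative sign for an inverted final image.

1.4

First lens: d_i1 = 1/(1/4.5 - 1/2.5) = -5.625 cm.
m_1 = -(-5.625)/2.5 = 2.2500.
The intermediate image is virtual, 5.625 cm to the left of lens 1, so d_o2 = L - d_i1 = 13 - (-5.625) = 18.625 cm.
Second lens: d_i2 = 1/(1/(-30) - 1/(18.625)) = -11.491 cm.
m_2 = -(-11.491)/(18.625) = 0.6170.
Total m = m_1 x m_2 = (2.2500)(0.6170) = 1.3882.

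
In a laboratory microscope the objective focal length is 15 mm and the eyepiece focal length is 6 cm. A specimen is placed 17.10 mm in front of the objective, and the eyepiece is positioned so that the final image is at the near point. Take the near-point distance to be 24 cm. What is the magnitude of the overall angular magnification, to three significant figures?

35.7

Convert to cm: f_obj = 15 mm = 1.5 cm; d_o = 17.10 mm = 1.71 cm.
Objective: 1/d_i = 1/f_obj - 1/d_o = 1/1.5 - 1/1.71 = 0.08187 cm^-1, so d_i = 12.214 cm.
m_obj = -d_i/d_o = -12.214/1.71 = -7.143.
Eyepiece angular magnification (image at near point): M_eye = 1 + D/f_e = 1 + 24/6 = 5.000.
Overall M = m_obj x M_eye = (-7.143)(5.000) = -35.71.
|M| = 35.71.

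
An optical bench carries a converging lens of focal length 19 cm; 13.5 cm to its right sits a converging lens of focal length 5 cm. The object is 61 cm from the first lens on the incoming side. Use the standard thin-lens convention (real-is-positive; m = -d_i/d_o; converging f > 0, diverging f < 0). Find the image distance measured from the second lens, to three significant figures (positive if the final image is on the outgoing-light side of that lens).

Applying the thin-lens equation to the first lens, 1/19 = 1/61 + 1/d_i1, which gives d_i1 = 27.595 cm.
Since 27.595 cm > 13.5 cm, the first image lies past the second lens and serves as a virtual object: d_o2 = L - d_i1 = -14.095 cm.
Applying the thin-lens equation again with f_2 = 5 cm and d_o2 = -14.095 cm gives d_i2 = 3.691 cm.

3.69 cm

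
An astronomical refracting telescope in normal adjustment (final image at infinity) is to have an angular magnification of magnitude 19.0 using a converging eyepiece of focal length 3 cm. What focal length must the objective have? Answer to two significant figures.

57 cm

|M| = f_obj/|f_eye|, so f_obj = |M| x |f_eye| = 19.0 x 3 = 57.000 cm.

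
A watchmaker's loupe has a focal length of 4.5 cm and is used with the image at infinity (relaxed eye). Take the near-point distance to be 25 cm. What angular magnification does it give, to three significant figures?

M = D/f = 25/4.5 = 5.556.

5.56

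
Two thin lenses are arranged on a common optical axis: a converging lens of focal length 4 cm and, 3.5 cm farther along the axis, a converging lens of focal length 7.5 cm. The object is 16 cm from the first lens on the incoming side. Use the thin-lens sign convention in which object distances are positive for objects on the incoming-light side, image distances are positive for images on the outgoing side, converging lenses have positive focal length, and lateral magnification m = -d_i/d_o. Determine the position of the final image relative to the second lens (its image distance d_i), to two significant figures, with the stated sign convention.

Applying the thin-lens equation to the first lens, 1/4 = 1/16 + 1/d_i1, which gives d_i1 = 5.333 cm.
This image would form 5.333 cm past lens 1, i.e. 1.833 cm beyond lens 2, so it is a virtual object for lens 2: d_o2 = 3.5 - 5.333 = -1.833 cm.
Applying the thin-lens equation again with f_2 = 7.5 cm and d_o2 = -1.833 cm gives d_i2 = 1.473 cm.

1.5 cm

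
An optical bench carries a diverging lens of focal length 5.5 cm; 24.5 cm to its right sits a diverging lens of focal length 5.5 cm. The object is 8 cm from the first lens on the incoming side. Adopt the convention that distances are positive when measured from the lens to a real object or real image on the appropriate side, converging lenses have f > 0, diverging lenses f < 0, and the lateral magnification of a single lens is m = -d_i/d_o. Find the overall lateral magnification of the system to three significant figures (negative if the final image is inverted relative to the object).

Applying the thin-lens equation to the first lens, 1/(-5.5) = 1/8 + 1/d_i1, which gives d_i1 = -3.259 cm.
Its lateral magnification is m_1 = -d_i1/d_o1 = -(-3.259)/8 = 0.4074.
The intermediate image is virtual, 3.259 cm to the left of lens 1, so d_o2 = L - d_i1 = 24.5 - (-3.259) = 27.759 cm.
Applying the thin-lens equation again with f_2 = -5.5 cm and d_o2 = 27.759 cm gives d_i2 = -4.590 cm.
m_2 = -(-4.590)/(27.759) = 0.1654.
Overall magnification: m = m_1 m_2 = 0.0674.

0.0674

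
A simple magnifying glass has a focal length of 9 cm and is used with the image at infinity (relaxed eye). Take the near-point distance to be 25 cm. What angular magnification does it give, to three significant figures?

M = D/f = 25/9 = 2.778.

2.78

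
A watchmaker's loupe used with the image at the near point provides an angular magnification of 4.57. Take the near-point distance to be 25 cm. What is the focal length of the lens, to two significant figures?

7.0 cm

For the image at the near point, M = 1 + D/f.
f = D/(M - 1) = 25/(4.57 - 1) = 7.003 cm.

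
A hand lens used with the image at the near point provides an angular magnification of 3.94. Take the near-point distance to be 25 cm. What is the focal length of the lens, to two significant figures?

For the image at the near point, M = 1 + D/f.
f = D/(M - 1) = 25/(3.94 - 1) = 8.503 cm.

8.5 cm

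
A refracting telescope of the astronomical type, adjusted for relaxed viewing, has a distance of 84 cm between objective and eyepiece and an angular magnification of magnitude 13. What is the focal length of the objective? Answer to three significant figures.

78.0 cm

In normal adjustment the tube length equals f_obj + f_eye and |M| = f_obj/f_eye.
So f_obj = 13 f_eye and 13 f_eye + f_eye = 84 cm, giving f_eye = 84/14 = 6.000 cm and f_obj = 78.000 cm.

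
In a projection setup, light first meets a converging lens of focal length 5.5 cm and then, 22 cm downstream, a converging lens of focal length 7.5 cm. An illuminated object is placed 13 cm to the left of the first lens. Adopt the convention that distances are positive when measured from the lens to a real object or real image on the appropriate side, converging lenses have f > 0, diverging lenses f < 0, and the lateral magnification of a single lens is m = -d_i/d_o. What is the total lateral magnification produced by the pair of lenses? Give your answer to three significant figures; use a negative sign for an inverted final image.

1.11

First lens: d_i1 = 1/(1/5.5 - 1/13) = 9.533 cm.
m_1 = -(9.533)/13 = -0.7333.
That image sits 12.467 cm in front of the second lens, so d_o2 = 12.467 cm.
Second lens: d_i2 = 1/(1/7.5 - 1/(12.467)) = 18.826 cm.
m_2 = -(18.826)/(12.467) = -1.5101.
Total m = m_1 x m_2 = (-0.7333)(-1.5101) = 1.1074.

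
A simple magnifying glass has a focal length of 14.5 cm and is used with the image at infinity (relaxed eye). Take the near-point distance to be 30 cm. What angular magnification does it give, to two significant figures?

2.1

M = D/f = 30/14.5 = 2.069.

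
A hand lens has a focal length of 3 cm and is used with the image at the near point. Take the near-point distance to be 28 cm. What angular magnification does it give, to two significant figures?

M = 1 + D/f = 1 + 28/3 = 10.333.

10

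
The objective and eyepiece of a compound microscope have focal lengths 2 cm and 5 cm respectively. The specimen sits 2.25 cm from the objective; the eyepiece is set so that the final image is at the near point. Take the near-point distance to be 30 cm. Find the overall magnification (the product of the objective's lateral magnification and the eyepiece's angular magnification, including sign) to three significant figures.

Objective: 1/d_i = 1/f_obj - 1/d_o = 1/2 - 1/2.25 = 0.05556 cm^-1, so d_i = 18.000 cm.
m_obj = -d_i/d_o = -18.000/2.25 = -8.000.
Eyepiece angular magnification (image at near point): M_eye = 1 + D/f_e = 1 + 30/5 = 7.000.
Overall M = m_obj x M_eye = (-8.000)(7.000) = -56.00.

-56.0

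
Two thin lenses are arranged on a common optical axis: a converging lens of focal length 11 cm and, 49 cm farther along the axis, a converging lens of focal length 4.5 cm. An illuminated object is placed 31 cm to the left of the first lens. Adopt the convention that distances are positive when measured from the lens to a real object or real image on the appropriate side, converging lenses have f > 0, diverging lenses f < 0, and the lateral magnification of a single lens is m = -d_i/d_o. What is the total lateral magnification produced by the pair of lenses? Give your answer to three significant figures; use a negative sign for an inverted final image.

First lens: d_i1 = 1/(1/11 - 1/31) = 17.050 cm.
m_1 = -(17.050)/31 = -0.5500.
Object distance for lens 2: d_o2 = 49 - 17.050 = 31.950 cm.
Second lens: d_i2 = 1/(1/4.5 - 1/(31.950)) = 5.238 cm.
m_2 = -(5.238)/(31.950) = -0.1639.
Total m = m_1 x m_2 = (-0.5500)(-0.1639) = 0.0902.

0.0902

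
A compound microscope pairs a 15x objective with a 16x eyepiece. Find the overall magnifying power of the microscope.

The overall magnification of a compound microscope is the product of the objective and eyepiece magnifications:
M = M_obj x M_eye = 15 x 16 = 240.

240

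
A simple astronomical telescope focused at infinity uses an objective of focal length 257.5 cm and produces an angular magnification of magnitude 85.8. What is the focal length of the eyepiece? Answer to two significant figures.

|M| = f_obj/f_eye, so f_eye = f_obj/|M| = 257.5/85.8 = 3.001 cm.

3.0 cm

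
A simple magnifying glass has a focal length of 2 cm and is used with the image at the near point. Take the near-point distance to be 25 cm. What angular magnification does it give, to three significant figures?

M = 1 + D/f = 1 + 25/2 = 13.500.

13.5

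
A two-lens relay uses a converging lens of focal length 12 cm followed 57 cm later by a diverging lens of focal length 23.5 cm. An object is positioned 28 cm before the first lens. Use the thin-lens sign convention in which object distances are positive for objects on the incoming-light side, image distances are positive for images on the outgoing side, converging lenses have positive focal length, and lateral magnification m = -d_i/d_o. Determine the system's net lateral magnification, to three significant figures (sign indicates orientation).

-0.296

First lens: d_i1 = 1/(1/12 - 1/28) = 21.000 cm.
m_1 = -(21.000)/28 = -0.7500.
Object distance for lens 2: d_o2 = 57 - 21.000 = 36.000 cm.
Second lens: d_i2 = 1/(1/(-23.5) - 1/(36.000)) = -14.218 cm.
m_2 = -(-14.218)/(36.000) = 0.3950.
Total m = m_1 x m_2 = (-0.7500)(0.3950) = -0.2962.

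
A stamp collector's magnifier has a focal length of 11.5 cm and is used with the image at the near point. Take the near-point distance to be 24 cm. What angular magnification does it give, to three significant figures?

3.09

M = 1 + D/f = 1 + 24/11.5 = 3.087.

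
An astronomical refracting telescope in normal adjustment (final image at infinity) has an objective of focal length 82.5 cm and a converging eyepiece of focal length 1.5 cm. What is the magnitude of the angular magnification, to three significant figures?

|M| = f_obj/|f_eye| = 82.5/1.5 = 55.000.

55.0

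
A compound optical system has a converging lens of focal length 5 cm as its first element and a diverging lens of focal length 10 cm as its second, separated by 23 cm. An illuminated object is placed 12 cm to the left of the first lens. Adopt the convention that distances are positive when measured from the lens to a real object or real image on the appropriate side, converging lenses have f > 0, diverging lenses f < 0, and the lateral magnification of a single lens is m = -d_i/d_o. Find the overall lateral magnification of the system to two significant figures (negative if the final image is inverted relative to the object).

Applying the thin-lens equation to the first lens, 1/5 = 1/12 + 1/d_i1, which gives d_i1 = 8.571 cm.
Its lateral magnification is m_1 = -d_i1/d_o1 = -(8.571)/12 = -0.7143.
Object distance for lens 2: d_o2 = 23 - 8.571 = 14.429 cm.
Applying the thin-lens equation again with f_2 = -10 cm and d_o2 = 14.429 cm gives d_i2 = -5.906 cm.
m_2 = -(-5.906)/(14.429) = 0.4094.
The system's lateral magnification is m_1 m_2 = (-0.7143)(0.4094) = -0.2924.

-0.29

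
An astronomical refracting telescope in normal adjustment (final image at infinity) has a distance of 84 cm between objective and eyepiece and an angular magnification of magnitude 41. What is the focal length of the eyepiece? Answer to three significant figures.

2.00 cm

In normal adjustment the tube length equals f_obj + f_eye and |M| = f_obj/f_eye.
So f_obj = 41 f_eye and 41 f_eye + f_eye = 84 cm, giving f_eye = 84/42 = 2.000 cm and f_obj = 82.000 cm.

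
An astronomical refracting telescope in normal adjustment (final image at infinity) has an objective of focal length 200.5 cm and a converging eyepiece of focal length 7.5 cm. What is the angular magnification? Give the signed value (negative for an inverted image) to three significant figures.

-26.7

M = -f_obj/f_eye = -200.5/(7.5) = -26.733.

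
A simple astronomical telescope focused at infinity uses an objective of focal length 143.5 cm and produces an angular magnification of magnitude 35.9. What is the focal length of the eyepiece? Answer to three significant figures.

|M| = f_obj/f_eye, so f_eye = f_obj/|M| = 143.5/35.9 = 3.997 cm.

4.00 cm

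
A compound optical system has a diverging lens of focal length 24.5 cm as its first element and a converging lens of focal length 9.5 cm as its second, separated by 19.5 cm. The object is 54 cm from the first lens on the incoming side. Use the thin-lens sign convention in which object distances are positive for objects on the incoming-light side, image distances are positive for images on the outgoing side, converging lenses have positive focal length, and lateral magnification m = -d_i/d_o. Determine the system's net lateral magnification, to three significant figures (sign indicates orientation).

Applying the thin-lens equation to the first lens, 1/(-24.5) = 1/54 + 1/d_i1, which gives d_i1 = -16.854 cm.
Its lateral magnification is m_1 = -d_i1/d_o1 = -(-16.854)/54 = 0.3121.
With d_i1 < 0 the first image is virtual and lies on the object side; the object distance for lens 2 is d_o2 = 19.5 - (-16.854) = 36.354 cm.
Applying the thin-lens equation again with f_2 = 9.5 cm and d_o2 = 36.354 cm gives d_i2 = 12.861 cm.
m_2 = -(12.861)/(36.354) = -0.3538.
Total m = m_1 x m_2 = (0.3121)(-0.3538) = -0.1104.

-0.110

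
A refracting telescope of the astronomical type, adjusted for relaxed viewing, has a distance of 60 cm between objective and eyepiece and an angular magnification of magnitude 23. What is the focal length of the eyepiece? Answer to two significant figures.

In normal adjustment the tube length equals f_obj + f_eye and |M| = f_obj/f_eye.
So f_obj = 23 f_eye and 23 f_eye + f_eye = 60 cm, giving f_eye = 60/24 = 2.500 cm and f_obj = 57.500 cm.

2.5 cm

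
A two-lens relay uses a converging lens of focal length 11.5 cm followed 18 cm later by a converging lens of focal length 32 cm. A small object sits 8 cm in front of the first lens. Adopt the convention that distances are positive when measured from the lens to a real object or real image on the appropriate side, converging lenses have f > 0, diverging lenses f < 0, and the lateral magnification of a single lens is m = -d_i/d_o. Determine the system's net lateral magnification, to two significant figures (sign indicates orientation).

-8.6

First lens: d_i1 = 1/(1/11.5 - 1/8) = -26.286 cm.
m_1 = -(-26.286)/8 = 3.2857.
With d_i1 < 0 the first image is virtual and lies on the object side; the object distance for lens 2 is d_o2 = 18 - (-26.286) = 44.286 cm.
Second lens: d_i2 = 1/(1/32 - 1/(44.286)) = 115.349 cm.
m_2 = -(115.349)/(44.286) = -2.6047.
Total m = m_1 x m_2 = (3.2857)(-2.6047) = -8.5581.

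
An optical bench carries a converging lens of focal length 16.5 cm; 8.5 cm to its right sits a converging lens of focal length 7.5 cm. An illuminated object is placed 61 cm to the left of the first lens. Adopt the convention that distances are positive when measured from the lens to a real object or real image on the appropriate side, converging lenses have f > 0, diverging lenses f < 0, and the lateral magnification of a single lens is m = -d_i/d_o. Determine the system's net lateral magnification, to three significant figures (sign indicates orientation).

First lens: d_i1 = 1/(1/16.5 - 1/61) = 22.618 cm.
m_1 = -(22.618)/61 = -0.3708.
This image would form 22.618 cm past lens 1, i.e. 14.118 cm beyond lens 2, so it is a virtual object for lens 2: d_o2 = 8.5 - 22.618 = -14.118 cm.
Second lens: d_i2 = 1/(1/7.5 - 1/(-14.118)) = 4.898 cm.
m_2 = -(4.898)/(-14.118) = 0.3469.
The system's lateral magnification is m_1 m_2 = (-0.3708)(0.3469) = -0.1286.

-0.129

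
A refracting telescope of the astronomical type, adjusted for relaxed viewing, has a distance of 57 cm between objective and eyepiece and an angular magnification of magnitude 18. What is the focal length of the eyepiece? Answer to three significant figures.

In normal adjustment the tube length equals f_obj + f_eye and |M| = f_obj/f_eye.
So f_obj = 18 f_eye and 18 f_eye + f_eye = 57 cm, giving f_eye = 57/19 = 3.000 cm and f_obj = 54.000 cm.

3.00 cm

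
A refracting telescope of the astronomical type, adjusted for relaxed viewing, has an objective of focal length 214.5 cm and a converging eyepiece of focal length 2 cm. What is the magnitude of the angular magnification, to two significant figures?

110

|M| = f_obj/|f_eye| = 214.5/2 = 107.250.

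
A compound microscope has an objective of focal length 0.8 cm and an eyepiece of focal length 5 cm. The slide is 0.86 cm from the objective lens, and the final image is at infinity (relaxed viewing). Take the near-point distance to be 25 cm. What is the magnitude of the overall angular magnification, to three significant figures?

66.7

Objective: 1/d_i = 1/f_obj - 1/d_o = 1/0.8 - 1/0.86 = 0.08721 cm^-1, so d_i = 11.467 cm.
m_obj = -d_i/d_o = -11.467/0.86 = -13.333.
Eyepiece angular magnification (image at infinity): M_eye = D/f_e = 25/5 = 5.000.
Overall M = m_obj x M_eye = (-13.333)(5.000) = -66.67.
|M| = 66.67.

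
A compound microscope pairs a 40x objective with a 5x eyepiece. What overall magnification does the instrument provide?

200

The overall magnification of a compound microscope is the product of the objective and eyepiece magnifications:
M = M_obj x M_eye = 40 x 5 = 200.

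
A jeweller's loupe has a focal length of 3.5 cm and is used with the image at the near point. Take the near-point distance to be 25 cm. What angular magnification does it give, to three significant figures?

8.14

M = 1 + D/f = 1 + 25/3.5 = 8.143.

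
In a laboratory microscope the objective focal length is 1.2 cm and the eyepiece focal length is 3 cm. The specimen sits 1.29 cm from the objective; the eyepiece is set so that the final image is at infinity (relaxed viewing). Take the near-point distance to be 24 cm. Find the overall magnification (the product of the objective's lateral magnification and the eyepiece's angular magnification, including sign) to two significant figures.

Objective: 1/d_i = 1/f_obj - 1/d_o = 1/1.2 - 1/1.29 = 0.05814 cm^-1, so d_i = 17.200 cm.
m_obj = -d_i/d_o = -17.200/1.29 = -13.333.
Eyepiece angular magnification (image at infinity): M_eye = D/f_e = 24/3 = 8.000.
Overall M = m_obj x M_eye = (-13.333)(8.000) = -106.67.

-110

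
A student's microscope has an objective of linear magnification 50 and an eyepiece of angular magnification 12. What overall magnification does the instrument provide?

600

The overall magnification of a compound microscope is the product of the objective and eyepiece magnifications:
M = M_obj x M_eye = 50 x 12 = 600.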